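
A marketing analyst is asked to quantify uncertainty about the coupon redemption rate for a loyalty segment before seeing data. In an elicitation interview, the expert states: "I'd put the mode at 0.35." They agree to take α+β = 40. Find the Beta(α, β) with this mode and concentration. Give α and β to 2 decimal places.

For α,β > 1 the Beta mode is (α−1)/(α+β−2). With α+β = 40, the mode is (α−1)/38.
Set (α−1)/38 = 0.35 → α = 1 + 0.35·38 = 14.30.
β = 40 − α = 25.70.

α = 14.30, β = 25.70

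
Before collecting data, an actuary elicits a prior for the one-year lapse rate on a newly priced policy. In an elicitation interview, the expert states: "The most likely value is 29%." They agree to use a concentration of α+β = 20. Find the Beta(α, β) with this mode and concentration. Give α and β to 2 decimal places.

α = 6.22, β = 13.78

For α,β > 1 the Beta mode is (α−1)/(α+β−2). With α+β = 20, the mode is (α−1)/18.
Set (α−1)/18 = 0.29 → α = 1 + 0.29·18 = 6.22.
β = 20 − α = 13.78.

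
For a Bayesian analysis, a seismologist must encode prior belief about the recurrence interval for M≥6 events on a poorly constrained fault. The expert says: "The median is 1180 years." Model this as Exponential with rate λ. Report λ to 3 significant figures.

λ ≈ 0.000587

Exponential median = ln 2 / λ, so λ = ln 2 / 1180.0 = 0.000587.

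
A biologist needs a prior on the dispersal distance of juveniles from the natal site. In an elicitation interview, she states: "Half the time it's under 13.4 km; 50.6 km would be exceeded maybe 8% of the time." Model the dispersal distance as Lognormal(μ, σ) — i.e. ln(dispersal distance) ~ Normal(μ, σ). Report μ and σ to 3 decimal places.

μ ≈ 2.595, σ ≈ 0.946

If T ~ Lognormal(μ,σ) then ln T ~ Normal(μ,σ), so the p-quantile of ln T is μ + z_p·σ.
ln(13.4) = 2.595 and ln(50.6) = 3.924; z_{0.5} = 0, z_{0.92} = 1.405.
σ = (3.924 − 2.595)/(1.405 − (0)) = 0.946.
μ = 2.595 − (0)·0.946 = 2.595.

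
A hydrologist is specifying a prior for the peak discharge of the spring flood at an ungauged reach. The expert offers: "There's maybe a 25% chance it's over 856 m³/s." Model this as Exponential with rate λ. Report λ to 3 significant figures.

P(T > 856.0) = e^(−λ·856.0) = 0.25, so λ = −ln(0.25)/856.0 = 0.00162.

λ ≈ 0.00162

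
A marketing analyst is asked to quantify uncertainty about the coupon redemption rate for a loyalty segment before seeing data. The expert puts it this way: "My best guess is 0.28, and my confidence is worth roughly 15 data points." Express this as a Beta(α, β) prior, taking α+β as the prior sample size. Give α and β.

α = 4.2, β = 10.8

Under the effective-sample-size interpretation, Beta(α, β) has prior mean α/(α+β) and prior sample size α+β.
So α+β = 15 and α/(α+β) = 0.28, giving α = 0.28·15 = 4.2 and β = 15 − 4.2 = 10.8.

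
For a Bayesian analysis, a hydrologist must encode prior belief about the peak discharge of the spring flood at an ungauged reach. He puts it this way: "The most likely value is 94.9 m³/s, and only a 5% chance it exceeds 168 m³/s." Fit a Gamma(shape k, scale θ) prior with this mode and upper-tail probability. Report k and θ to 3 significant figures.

k ≈ 9.55, θ ≈ 11.1

Gamma(k,θ) with k>1 has mode (k−1)θ, so θ = 94.9/(k−1).
Need P(X < 168) = 0.95 with θ tied to k this way. Start at k = 2, θ = 94.9: P(X<168) ≈ 0.528.
Too low — raise k to concentrate. Iterating converges to k ≈ 9.55.
Then θ = 94.9/(9.55−1) ≈ 11.1.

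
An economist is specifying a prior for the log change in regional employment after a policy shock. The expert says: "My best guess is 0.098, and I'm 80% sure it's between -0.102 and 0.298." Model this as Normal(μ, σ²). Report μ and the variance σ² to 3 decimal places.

μ = 0.098, σ² = 0.024

A symmetric 80% interval runs μ ± z·σ with z = 1.282.
Half-width = 0.2, so σ = 0.2/1.282 = 0.1561 and σ² = 0.024.
μ is the stated best guess, 0.098.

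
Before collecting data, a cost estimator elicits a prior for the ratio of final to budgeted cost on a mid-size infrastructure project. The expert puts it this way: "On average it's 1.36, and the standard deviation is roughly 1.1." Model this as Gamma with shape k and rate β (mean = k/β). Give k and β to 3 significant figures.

For Gamma(k, rate β): mean = k/β, variance = k/β², so CV = 1/√k.
CV = SD/mean = 1.1/1.36 = 0.8088, hence k = 1/CV² = 1.53.
Then β = k/mean = 1.53/1.36 = 1.12.

k ≈ 1.53, β ≈ 1.12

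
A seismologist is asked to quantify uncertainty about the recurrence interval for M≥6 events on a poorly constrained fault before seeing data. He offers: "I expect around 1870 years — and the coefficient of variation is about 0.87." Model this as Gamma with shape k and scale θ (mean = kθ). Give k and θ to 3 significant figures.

k ≈ 1.32, θ ≈ 1420

For Gamma(k, scale θ): mean = kθ, variance = kθ², so CV = 1/√k.
CV = 0.87, hence k = 1/CV² = 1.32.
Then θ = mean/k = 1870/1.32 = 1420.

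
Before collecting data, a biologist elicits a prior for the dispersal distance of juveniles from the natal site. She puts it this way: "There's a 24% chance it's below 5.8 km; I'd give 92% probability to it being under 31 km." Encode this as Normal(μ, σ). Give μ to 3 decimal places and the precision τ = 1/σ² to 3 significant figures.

For Normal(μ,σ), the p-quantile is μ + z_p·σ. Here z_{0.24} = -0.7063, z_{0.92} = 1.405.
So 5.8 = μ − 0.7063σ and 31 = μ + 1.405σ.
Subtracting: σ = (31 − 5.8)/(1.405 − (-0.7063)) = 11.935.
Then μ = 5.8 − (-0.7063)·11.935 = 14.230.
Precision τ = 1/σ² = 1/11.94² = 0.00702.

μ = 14.230, τ = 0.00702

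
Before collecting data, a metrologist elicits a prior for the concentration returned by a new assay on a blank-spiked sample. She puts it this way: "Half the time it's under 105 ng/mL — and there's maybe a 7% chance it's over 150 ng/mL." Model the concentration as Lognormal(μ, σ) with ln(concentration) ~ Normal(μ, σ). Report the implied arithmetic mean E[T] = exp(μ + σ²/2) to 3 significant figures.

If T ~ Lognormal(μ,σ) then ln T ~ Normal(μ,σ), so the p-quantile of ln T is μ + z_p·σ.
ln(105) = 4.654 and ln(150) = 5.011; z_{0.5} = 0, z_{0.93} = 1.476.
σ = (5.011 − 4.654)/(1.476 − (0)) = 0.242.
μ = 4.654 − (0)·0.242 = 4.654.
E[T] = exp(μ + σ²/2) = exp(4.654 + 0.0292) = 108 ng/mL.

E[T] ≈ 108 ng/mL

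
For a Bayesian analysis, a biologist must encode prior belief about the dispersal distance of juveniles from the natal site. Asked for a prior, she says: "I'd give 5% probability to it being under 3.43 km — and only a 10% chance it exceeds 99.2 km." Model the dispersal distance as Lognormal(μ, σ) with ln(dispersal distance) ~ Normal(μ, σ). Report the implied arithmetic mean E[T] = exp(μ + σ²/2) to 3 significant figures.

E[T] ≈ 44 km

If T ~ Lognormal(μ,σ) then ln T ~ Normal(μ,σ), so the p-quantile of ln T is μ + z_p·σ.
ln(3.43) = 1.233 and ln(99.2) = 4.597; z_{0.05} = -1.645, z_{0.9} = 1.282.
σ = (4.597 − 1.233)/(1.282 − (-1.645)) = 1.150.
μ = 1.233 − (-1.645)·1.150 = 3.124.
E[T] = exp(μ + σ²/2) = exp(3.124 + 0.6609) = 44 km.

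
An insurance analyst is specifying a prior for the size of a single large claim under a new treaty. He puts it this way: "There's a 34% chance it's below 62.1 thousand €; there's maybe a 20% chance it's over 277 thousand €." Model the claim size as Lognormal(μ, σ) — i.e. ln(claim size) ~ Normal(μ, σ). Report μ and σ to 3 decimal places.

μ ≈ 4.621, σ ≈ 1.192

If T ~ Lognormal(μ,σ) then ln T ~ Normal(μ,σ), so the p-quantile of ln T is μ + z_p·σ.
ln(62.1) = 4.129 and ln(277) = 5.624; z_{0.34} = -0.4125, z_{0.8} = 0.8416.
σ = (5.624 − 4.129)/(0.8416 − (-0.4125)) = 1.192.
μ = 4.129 − (-0.4125)·1.192 = 4.621.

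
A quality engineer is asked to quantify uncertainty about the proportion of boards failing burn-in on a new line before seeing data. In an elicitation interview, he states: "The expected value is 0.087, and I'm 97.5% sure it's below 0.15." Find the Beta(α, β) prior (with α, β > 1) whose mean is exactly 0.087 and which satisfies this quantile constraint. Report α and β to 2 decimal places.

α ≈ 8.51, β ≈ 89.26

With mean 0.087 fixed, write α = 0.087s, β = 0.913s where s = α+β.
Need P(θ < 0.15) = 0.975 under Beta(0.087s, 0.913s). Normal approximation: (q−m)/√(m(1−m)/s) ≈ z_{0.975} = 1.96, so s ≈ 0.087·0.913·(1.96)²/(0.15−0.087)² = 76.9.
At s = 76.9: P(θ<0.15) ≈ 0.961. Adjusting to match 0.975 gives s ≈ 97.77.
So α = 0.087·97.77 ≈ 8.51, β = 0.913·97.77 ≈ 89.26.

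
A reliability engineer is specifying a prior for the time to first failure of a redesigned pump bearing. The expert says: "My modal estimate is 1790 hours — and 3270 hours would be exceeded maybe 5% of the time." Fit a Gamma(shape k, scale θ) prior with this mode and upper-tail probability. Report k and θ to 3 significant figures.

k ≈ 8.67, θ ≈ 233

Gamma(k,θ) with k>1 has mode (k−1)θ, so θ = 1790/(k−1).
Need P(X < 3270) = 0.95 with θ tied to k this way. Start at k = 2, θ = 1790: P(X<3270) ≈ 0.545.
Too low — raise k to concentrate. Iterating converges to k ≈ 8.67.
Then θ = 1790/(8.67−1) ≈ 233.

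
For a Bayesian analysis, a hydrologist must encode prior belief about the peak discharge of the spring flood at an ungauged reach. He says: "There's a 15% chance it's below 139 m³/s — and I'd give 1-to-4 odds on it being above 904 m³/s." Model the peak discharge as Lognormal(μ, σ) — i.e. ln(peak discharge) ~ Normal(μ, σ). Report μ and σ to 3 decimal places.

μ ≈ 5.968, σ ≈ 0.997

If T ~ Lognormal(μ,σ) then ln T ~ Normal(μ,σ), so the p-quantile of ln T is μ + z_p·σ.
ln(139) = 4.934 and ln(904) = 6.807; z_{0.15} = -1.036, z_{0.8} = 0.8416.
σ = (6.807 − 4.934)/(0.8416 − (-1.036)) = 0.997.
μ = 4.934 − (-1.036)·0.997 = 5.968.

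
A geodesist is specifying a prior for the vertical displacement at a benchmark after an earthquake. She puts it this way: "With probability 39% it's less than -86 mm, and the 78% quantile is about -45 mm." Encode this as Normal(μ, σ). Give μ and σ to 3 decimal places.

For Normal(μ,σ), the p-quantile is μ + z_p·σ. Here z_{0.39} = -0.2793, z_{0.78} = 0.7722.
So -86 = μ − 0.2793σ and -45 = μ + 0.7722σ.
Subtracting: σ = (-45 − -86)/(0.7722 − (-0.2793)) = 38.991.
Then μ = -86 − (-0.2793)·38.991 = -75.109.

μ = -75.109, σ = 38.991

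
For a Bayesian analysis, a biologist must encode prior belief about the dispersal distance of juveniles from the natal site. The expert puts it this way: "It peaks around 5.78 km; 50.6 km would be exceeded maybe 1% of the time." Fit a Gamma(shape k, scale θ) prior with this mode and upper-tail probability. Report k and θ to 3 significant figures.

k ≈ 1.69, θ ≈ 8.36

Gamma(k,θ) with k>1 has mode (k−1)θ, so θ = 5.78/(k−1).
Need P(X < 50.6) = 0.99 with θ tied to k this way. Start at k = 2, θ = 5.78: P(X<50.6) ≈ 0.998.
Too high — lower k to spread out. Iterating converges to k ≈ 1.69.
Then θ = 5.78/(1.69−1) ≈ 8.36.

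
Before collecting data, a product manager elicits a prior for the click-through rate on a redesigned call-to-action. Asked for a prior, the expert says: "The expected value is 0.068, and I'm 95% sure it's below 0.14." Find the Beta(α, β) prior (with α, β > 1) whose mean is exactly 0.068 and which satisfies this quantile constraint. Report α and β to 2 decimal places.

α ≈ 2.92, β ≈ 39.98

With mean 0.068 fixed, write α = 0.068s, β = 0.932s where s = α+β.
Need P(θ < 0.14) = 0.95 under Beta(0.068s, 0.932s). Normal approximation: (q−m)/√(m(1−m)/s) ≈ z_{0.95} = 1.64, so s ≈ 0.068·0.932·(1.64)²/(0.14−0.068)² = 33.1.
At s = 33.1: P(θ<0.14) ≈ 0.931. Adjusting to match 0.95 gives s ≈ 42.89.
So α = 0.068·42.89 ≈ 2.92, β = 0.932·42.89 ≈ 39.98.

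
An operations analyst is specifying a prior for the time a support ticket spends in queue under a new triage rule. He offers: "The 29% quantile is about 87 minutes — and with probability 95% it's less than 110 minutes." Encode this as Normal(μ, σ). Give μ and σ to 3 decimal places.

μ = 92.790, σ = 10.463

For Normal(μ,σ), the p-quantile is μ + z_p·σ. Here z_{0.29} = -0.5534, z_{0.95} = 1.645.
So 87 = μ − 0.5534σ and 110 = μ + 1.645σ.
Subtracting: σ = (110 − 87)/(1.645 − (-0.5534)) = 10.463.
Then μ = 87 − (-0.5534)·10.463 = 92.790.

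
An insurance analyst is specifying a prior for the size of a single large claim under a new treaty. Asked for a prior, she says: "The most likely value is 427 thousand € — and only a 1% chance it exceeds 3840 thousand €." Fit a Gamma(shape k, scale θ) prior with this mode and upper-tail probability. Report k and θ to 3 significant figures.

k ≈ 1.67, θ ≈ 639

Gamma(k,θ) with k>1 has mode (k−1)θ, so θ = 427/(k−1).
Need P(X < 3840) = 0.99 with θ tied to k this way. Start at k = 2, θ = 427: P(X<3840) ≈ 0.999.
Too high — lower k to spread out. Iterating converges to k ≈ 1.67.
Then θ = 427/(1.67−1) ≈ 639.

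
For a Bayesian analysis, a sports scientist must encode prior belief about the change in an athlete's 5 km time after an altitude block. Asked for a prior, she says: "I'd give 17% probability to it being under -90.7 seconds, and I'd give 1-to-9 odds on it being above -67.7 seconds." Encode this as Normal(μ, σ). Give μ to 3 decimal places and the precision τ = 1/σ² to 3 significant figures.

For Normal(μ,σ), the p-quantile is μ + z_p·σ. Here z_{0.17} = -0.9542, z_{0.9} = 1.282.
So -90.7 = μ − 0.9542σ and -67.7 = μ + 1.282σ.
Subtracting: σ = (-67.7 − -90.7)/(1.282 − (-0.9542)) = 10.288.
Then μ = -90.7 − (-0.9542)·10.288 = -80.884.
Precision τ = 1/σ² = 1/10.29² = 0.00945.

μ = -80.884, τ = 0.00945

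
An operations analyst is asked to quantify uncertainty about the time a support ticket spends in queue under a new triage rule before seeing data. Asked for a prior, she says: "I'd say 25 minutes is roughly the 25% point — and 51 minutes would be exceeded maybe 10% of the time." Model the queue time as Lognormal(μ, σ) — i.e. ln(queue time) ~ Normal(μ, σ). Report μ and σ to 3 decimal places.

If T ~ Lognormal(μ,σ) then ln T ~ Normal(μ,σ), so the p-quantile of ln T is μ + z_p·σ.
ln(25) = 3.219 and ln(51) = 3.932; z_{0.25} = -0.6745, z_{0.9} = 1.282.
σ = (3.932 − 3.219)/(1.282 − (-0.6745)) = 0.364.
μ = 3.219 − (-0.6745)·0.364 = 3.465.

μ ≈ 3.465, σ ≈ 0.364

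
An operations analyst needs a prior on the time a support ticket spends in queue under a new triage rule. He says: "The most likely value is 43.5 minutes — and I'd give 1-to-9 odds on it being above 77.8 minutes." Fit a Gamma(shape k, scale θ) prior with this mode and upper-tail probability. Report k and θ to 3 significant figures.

Gamma(k,θ) with k>1 has mode (k−1)θ, so θ = 43.5/(k−1).
Need P(X < 77.8) = 0.9 with θ tied to k this way. Start at k = 2, θ = 43.5: P(X<77.8) ≈ 0.534.
Too low — raise k to concentrate. Iterating converges to k ≈ 6.63.
Then θ = 43.5/(6.63−1) ≈ 7.73.

k ≈ 6.63, θ ≈ 7.73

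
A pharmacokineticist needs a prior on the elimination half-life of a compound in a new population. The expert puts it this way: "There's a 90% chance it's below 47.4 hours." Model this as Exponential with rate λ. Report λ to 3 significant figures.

λ ≈ 0.0486

P(T < 47.4) = 1 − e^(−λ·47.4) = 0.9, so λ = −ln(1−0.9)/47.4 = −ln(0.1)/47.4 = 0.0486.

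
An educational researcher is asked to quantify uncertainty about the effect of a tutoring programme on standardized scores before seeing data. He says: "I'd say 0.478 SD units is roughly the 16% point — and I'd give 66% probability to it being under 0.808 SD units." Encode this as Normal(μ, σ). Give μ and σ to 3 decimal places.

μ = 0.711, σ = 0.235

The p-quantile of Normal(μ,σ) is μ + z_p·σ, with z_{0.16} = -0.9945 and z_{0.66} = 0.4125.
Eliminate σ: μ = (z₂·x₁ − z₁·x₂)/(z₂ − z₁) = (0.4125·0.478 − (-0.9945)·0.808)/1.407 = 0.711.
Then σ = (x₂ − x₁)/(z₂ − z₁) = (0.808 − 0.478)/1.407 = 0.235.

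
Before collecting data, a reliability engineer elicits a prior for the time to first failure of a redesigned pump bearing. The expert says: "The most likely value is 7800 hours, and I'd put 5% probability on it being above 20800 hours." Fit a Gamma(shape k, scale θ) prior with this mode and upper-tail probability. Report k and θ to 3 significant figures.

Gamma(k,θ) with k>1 has mode (k−1)θ, so θ = 7800/(k−1).
Need P(X < 20800) = 0.95 with θ tied to k this way. Start at k = 2, θ = 7800: P(X<20800) ≈ 0.745.
Too low — raise k to concentrate. Iterating converges to k ≈ 3.8.
Then θ = 7800/(3.8−1) ≈ 2790.

k ≈ 3.8, θ ≈ 2790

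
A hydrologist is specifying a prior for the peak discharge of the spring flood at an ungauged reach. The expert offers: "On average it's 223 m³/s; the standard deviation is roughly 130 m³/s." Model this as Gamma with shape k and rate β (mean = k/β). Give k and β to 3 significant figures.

For Gamma(k, rate β): mean = k/β, variance = k/β², so CV = 1/√k.
CV = SD/mean = 130/223 = 0.583, hence k = 1/CV² = 2.94.
Then β = k/mean = 2.94/223 = 0.0132.

k ≈ 2.94, β ≈ 0.0132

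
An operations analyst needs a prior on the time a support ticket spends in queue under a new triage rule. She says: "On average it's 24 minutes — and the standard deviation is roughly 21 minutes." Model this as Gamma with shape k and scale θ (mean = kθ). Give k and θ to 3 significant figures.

For Gamma(k, scale θ): mean = kθ, variance = kθ², so CV = 1/√k.
CV = SD/mean = 21/24 = 0.875, hence k = 1/CV² = 1.31.
Then θ = mean/k = 24/1.31 = 18.4.

k ≈ 1.31, θ ≈ 18.4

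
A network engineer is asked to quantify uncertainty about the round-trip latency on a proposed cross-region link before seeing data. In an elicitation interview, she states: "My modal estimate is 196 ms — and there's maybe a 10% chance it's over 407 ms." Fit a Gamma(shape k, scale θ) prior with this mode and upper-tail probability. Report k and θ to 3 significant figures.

k ≈ 4.6, θ ≈ 54.5

Gamma(k,θ) with k>1 has mode (k−1)θ, so θ = 196/(k−1).
Need P(X < 407) = 0.9 with θ tied to k this way. Start at k = 2, θ = 196: P(X<407) ≈ 0.614.
Too low — raise k to concentrate. Iterating converges to k ≈ 4.6.
Then θ = 196/(4.6−1) ≈ 54.5.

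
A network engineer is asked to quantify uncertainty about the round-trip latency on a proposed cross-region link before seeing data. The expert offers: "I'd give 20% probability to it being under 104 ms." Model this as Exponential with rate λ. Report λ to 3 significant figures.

λ ≈ 0.00215

P(T < 104.0) = 1 − e^(−λ·104.0) = 0.2, so λ = −ln(1−0.2)/104.0 = −ln(0.8)/104.0 = 0.00215.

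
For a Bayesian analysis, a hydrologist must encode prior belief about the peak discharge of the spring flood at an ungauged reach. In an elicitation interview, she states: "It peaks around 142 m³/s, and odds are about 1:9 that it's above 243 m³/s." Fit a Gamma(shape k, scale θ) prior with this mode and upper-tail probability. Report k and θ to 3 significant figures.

Gamma(k,θ) with k>1 has mode (k−1)θ, so θ = 142/(k−1).
Need P(X < 243) = 0.9 with θ tied to k this way. Start at k = 2, θ = 142: P(X<243) ≈ 0.510.
Too low — raise k to concentrate. Iterating converges to k ≈ 7.56.
Then θ = 142/(7.56−1) ≈ 21.6.

k ≈ 7.56, θ ≈ 21.6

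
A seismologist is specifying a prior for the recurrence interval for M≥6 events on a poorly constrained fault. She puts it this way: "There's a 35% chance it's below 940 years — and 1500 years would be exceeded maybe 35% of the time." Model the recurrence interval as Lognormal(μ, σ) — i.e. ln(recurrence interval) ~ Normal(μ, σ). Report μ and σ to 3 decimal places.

μ ≈ 7.080, σ ≈ 0.606

If T ~ Lognormal(μ,σ) then ln T ~ Normal(μ,σ), so the p-quantile of ln T is μ + z_p·σ.
ln(940) = 6.846 and ln(1500) = 7.313; z_{0.35} = -0.3853, z_{0.65} = 0.3853.
σ = (7.313 − 6.846)/(0.3853 − (-0.3853)) = 0.606.
μ = 6.846 − (-0.3853)·0.606 = 7.080.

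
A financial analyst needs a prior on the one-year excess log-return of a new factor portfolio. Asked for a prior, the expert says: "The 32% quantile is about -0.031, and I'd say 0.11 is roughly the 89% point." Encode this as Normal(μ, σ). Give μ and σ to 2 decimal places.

μ = 0.01, σ = 0.08

The p-quantile of Normal(μ,σ) is μ + z_p·σ, with z_{0.32} = -0.4677 and z_{0.89} = 1.227.
Eliminate σ: μ = (z₂·x₁ − z₁·x₂)/(z₂ − z₁) = (1.227·-0.031 − (-0.4677)·0.11)/1.694 = 0.01.
Then σ = (x₂ − x₁)/(z₂ − z₁) = (0.11 − -0.031)/1.694 = 0.08.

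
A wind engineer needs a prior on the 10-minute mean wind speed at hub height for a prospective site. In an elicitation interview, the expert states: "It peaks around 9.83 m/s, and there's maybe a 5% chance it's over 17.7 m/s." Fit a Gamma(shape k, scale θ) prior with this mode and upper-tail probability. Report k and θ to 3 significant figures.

k ≈ 9.06, θ ≈ 1.22

Gamma(k,θ) with k>1 has mode (k−1)θ, so θ = 9.83/(k−1).
Need P(X < 17.7) = 0.95 with θ tied to k this way. Start at k = 2, θ = 9.83: P(X<17.7) ≈ 0.537.
Too low — raise k to concentrate. Iterating converges to k ≈ 9.06.
Then θ = 9.83/(9.06−1) ≈ 1.22.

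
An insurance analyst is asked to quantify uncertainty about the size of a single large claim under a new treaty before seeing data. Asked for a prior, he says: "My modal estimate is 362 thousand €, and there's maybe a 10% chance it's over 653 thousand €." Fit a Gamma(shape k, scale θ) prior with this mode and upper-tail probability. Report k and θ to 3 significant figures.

Gamma(k,θ) with k>1 has mode (k−1)θ, so θ = 362/(k−1).
Need P(X < 653) = 0.9 with θ tied to k this way. Start at k = 2, θ = 362: P(X<653) ≈ 0.538.
Too low — raise k to concentrate. Iterating converges to k ≈ 6.47.
Then θ = 362/(6.47−1) ≈ 66.2.

k ≈ 6.47, θ ≈ 66.2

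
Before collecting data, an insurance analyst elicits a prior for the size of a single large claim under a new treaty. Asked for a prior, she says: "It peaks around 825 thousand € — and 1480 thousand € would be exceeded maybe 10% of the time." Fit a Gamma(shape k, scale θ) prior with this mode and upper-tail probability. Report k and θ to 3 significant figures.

Gamma(k,θ) with k>1 has mode (k−1)θ, so θ = 825/(k−1).
Need P(X < 1480) = 0.9 with θ tied to k this way. Start at k = 2, θ = 825: P(X<1480) ≈ 0.535.
Too low — raise k to concentrate. Iterating converges to k ≈ 6.57.
Then θ = 825/(6.57−1) ≈ 148.

k ≈ 6.57, θ ≈ 148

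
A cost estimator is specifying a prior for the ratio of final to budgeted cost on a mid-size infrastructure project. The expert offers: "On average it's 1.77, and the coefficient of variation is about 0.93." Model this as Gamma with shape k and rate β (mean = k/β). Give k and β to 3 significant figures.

For Gamma(k, rate β): mean = k/β, variance = k/β², so CV = 1/√k.
CV = 0.93, hence k = 1/CV² = 1.16.
Then β = k/mean = 1.16/1.77 = 0.653.

k ≈ 1.16, β ≈ 0.653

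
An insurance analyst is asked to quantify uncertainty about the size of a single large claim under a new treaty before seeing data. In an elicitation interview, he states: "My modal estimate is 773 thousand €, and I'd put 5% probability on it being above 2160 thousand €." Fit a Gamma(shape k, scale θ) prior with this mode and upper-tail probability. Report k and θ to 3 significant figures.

Gamma(k,θ) with k>1 has mode (k−1)θ, so θ = 773/(k−1).
Need P(X < 2160) = 0.95 with θ tied to k this way. Start at k = 2, θ = 773: P(X<2160) ≈ 0.768.
Too low — raise k to concentrate. Iterating converges to k ≈ 3.54.
Then θ = 773/(3.54−1) ≈ 305.

k ≈ 3.54, θ ≈ 305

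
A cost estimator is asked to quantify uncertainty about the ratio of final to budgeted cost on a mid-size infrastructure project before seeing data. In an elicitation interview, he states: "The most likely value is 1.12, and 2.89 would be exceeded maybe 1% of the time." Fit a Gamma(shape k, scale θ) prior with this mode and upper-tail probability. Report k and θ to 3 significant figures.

k ≈ 6.19, θ ≈ 0.216

Gamma(k,θ) with k>1 has mode (k−1)θ, so θ = 1.12/(k−1).
Need P(X < 2.89) = 0.99 with θ tied to k this way. Start at k = 2, θ = 1.12: P(X<2.89) ≈ 0.729.
Too low — raise k to concentrate. Iterating converges to k ≈ 6.19.
Then θ = 1.12/(6.19−1) ≈ 0.216.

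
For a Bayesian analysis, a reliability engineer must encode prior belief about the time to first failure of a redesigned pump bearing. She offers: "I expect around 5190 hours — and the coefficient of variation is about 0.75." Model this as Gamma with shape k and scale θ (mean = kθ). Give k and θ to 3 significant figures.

k ≈ 1.78, θ ≈ 2920

For Gamma(k, scale θ): mean = kθ, variance = kθ², so CV = 1/√k.
CV = 0.75, hence k = 1/CV² = 1.78.
Then θ = mean/k = 5190/1.78 = 2920.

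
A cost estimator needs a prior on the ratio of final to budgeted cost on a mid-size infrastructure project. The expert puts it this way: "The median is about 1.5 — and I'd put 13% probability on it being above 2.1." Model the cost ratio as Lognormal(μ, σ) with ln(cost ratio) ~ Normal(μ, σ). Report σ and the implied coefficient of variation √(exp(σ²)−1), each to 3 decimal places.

σ ≈ 0.299, CV ≈ 0.306

If T ~ Lognormal(μ,σ) then ln T ~ Normal(μ,σ), so the p-quantile of ln T is μ + z_p·σ.
ln(1.5) = 0.4055 and ln(2.1) = 0.7419; z_{0.5} = 0, z_{0.87} = 1.126.
σ = (0.7419 − 0.4055)/(1.126 − (0)) = 0.299.
μ = 0.4055 − (0)·0.299 = 0.405.
CV = √(exp(σ²)−1) = √(exp(0.0892)−1) = 0.306.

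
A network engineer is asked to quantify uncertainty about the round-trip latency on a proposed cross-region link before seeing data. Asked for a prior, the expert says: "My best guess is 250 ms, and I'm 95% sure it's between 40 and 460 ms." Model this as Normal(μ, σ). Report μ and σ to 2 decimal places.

μ = 250.00, σ = 107.14

A symmetric 95% interval runs μ ± z·σ with z = 1.96.
Half-width = 210, so σ = 210/1.96 = 107.14.
μ is the stated best guess, 250.00.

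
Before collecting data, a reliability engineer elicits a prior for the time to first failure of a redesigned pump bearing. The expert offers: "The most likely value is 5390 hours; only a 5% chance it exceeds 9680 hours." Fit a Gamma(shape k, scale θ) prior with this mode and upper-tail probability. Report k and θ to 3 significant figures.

Gamma(k,θ) with k>1 has mode (k−1)θ, so θ = 5390/(k−1).
Need P(X < 9680) = 0.95 with θ tied to k this way. Start at k = 2, θ = 5390: P(X<9680) ≈ 0.536.
Too low — raise k to concentrate. Iterating converges to k ≈ 9.13.
Then θ = 5390/(9.13−1) ≈ 663.

k ≈ 9.13, θ ≈ 663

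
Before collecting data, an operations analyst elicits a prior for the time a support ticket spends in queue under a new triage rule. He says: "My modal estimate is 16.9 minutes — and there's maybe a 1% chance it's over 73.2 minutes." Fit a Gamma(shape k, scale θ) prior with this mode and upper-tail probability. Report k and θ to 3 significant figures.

k ≈ 2.9, θ ≈ 8.88

Gamma(k,θ) with k>1 has mode (k−1)θ, so θ = 16.9/(k−1).
Need P(X < 73.2) = 0.99 with θ tied to k this way. Start at k = 2, θ = 16.9: P(X<73.2) ≈ 0.930.
Too low — raise k to concentrate. Iterating converges to k ≈ 2.9.
Then θ = 16.9/(2.9−1) ≈ 8.88.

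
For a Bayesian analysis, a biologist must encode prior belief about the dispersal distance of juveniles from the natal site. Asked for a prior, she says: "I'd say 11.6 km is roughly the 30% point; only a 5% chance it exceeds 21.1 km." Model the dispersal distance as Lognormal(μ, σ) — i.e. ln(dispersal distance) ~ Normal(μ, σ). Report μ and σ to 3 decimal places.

μ ≈ 2.596, σ ≈ 0.276

If T ~ Lognormal(μ,σ) then ln T ~ Normal(μ,σ), so the p-quantile of ln T is μ + z_p·σ.
ln(11.6) = 2.451 and ln(21.1) = 3.049; z_{0.3} = -0.5244, z_{0.95} = 1.645.
σ = (3.049 − 2.451)/(1.645 − (-0.5244)) = 0.276.
μ = 2.451 − (-0.5244)·0.276 = 2.596.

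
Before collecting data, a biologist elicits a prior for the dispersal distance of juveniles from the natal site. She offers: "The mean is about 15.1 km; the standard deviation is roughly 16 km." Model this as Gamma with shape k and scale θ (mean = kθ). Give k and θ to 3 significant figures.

k ≈ 0.891, θ ≈ 17

For Gamma(k, scale θ): mean = kθ, variance = kθ², so CV = 1/√k.
CV = SD/mean = 16/15.1 = 1.06, hence k = 1/CV² = 0.891.
Then θ = mean/k = 15.1/0.891 = 17.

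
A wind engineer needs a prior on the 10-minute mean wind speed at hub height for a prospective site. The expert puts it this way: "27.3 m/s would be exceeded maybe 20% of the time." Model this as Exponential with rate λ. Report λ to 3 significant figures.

λ ≈ 0.059

P(T > 27.3) = e^(−λ·27.3) = 0.2, so λ = −ln(0.2)/27.3 = 0.059.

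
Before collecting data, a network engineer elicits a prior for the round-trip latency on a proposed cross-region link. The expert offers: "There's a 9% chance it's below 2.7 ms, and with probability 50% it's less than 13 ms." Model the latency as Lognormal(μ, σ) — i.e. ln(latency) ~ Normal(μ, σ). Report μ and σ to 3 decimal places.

If T ~ Lognormal(μ,σ) then ln T ~ Normal(μ,σ), so the p-quantile of ln T is μ + z_p·σ.
ln(2.7) = 0.9933 and ln(13) = 2.565; z_{0.09} = -1.341, z_{0.5} = 0.
σ = (2.565 − 0.9933)/(0 − (-1.341)) = 1.172.
μ = 0.9933 − (-1.341)·1.172 = 2.565.

μ ≈ 2.565, σ ≈ 1.172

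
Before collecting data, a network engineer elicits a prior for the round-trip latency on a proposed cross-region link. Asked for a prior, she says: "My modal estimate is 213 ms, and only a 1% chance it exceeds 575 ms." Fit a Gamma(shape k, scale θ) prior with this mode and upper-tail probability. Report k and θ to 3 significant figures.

Gamma(k,θ) with k>1 has mode (k−1)θ, so θ = 213/(k−1).
Need P(X < 575) = 0.99 with θ tied to k this way. Start at k = 2, θ = 213: P(X<575) ≈ 0.751.
Too low — raise k to concentrate. Iterating converges to k ≈ 5.68.
Then θ = 213/(5.68−1) ≈ 45.5.

k ≈ 5.68, θ ≈ 45.5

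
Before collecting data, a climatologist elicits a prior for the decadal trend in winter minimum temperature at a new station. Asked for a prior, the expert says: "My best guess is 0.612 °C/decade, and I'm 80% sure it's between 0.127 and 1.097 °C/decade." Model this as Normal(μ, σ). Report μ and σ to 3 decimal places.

A symmetric 80% interval runs μ ± z·σ with z = 1.282.
Half-width = 0.485, so σ = 0.485/1.282 = 0.378.
μ is the stated best guess, 0.612.

μ = 0.612, σ = 0.378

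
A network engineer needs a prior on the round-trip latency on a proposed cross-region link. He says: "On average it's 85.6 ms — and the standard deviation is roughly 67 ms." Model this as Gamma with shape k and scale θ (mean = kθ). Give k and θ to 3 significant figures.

k ≈ 1.63, θ ≈ 52.4

For Gamma(k, scale θ): mean = kθ, variance = kθ², so CV = 1/√k.
CV = SD/mean = 67/85.6 = 0.7827, hence k = 1/CV² = 1.63.
Then θ = mean/k = 85.6/1.63 = 52.4.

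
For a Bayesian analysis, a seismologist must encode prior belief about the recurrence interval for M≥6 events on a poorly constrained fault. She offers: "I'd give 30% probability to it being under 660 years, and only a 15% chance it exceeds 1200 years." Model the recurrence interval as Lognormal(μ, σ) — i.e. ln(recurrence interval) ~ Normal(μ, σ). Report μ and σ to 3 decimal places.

μ ≈ 6.693, σ ≈ 0.383

If T ~ Lognormal(μ,σ) then ln T ~ Normal(μ,σ), so the p-quantile of ln T is μ + z_p·σ.
ln(660) = 6.492 and ln(1200) = 7.09; z_{0.3} = -0.5244, z_{0.85} = 1.036.
σ = (7.09 − 6.492)/(1.036 − (-0.5244)) = 0.383.
μ = 6.492 − (-0.5244)·0.383 = 6.693.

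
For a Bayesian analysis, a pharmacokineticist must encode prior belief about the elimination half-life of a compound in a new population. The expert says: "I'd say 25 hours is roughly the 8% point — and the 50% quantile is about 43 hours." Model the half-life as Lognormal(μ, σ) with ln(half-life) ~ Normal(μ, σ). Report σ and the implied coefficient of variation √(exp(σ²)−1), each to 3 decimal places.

σ ≈ 0.386, CV ≈ 0.401

If T ~ Lognormal(μ,σ) then ln T ~ Normal(μ,σ), so the p-quantile of ln T is μ + z_p·σ.
ln(25) = 3.219 and ln(43) = 3.761; z_{0.08} = -1.405, z_{0.5} = 0.
σ = (3.761 − 3.219)/(0 − (-1.405)) = 0.386.
μ = 3.219 − (-1.405)·0.386 = 3.761.
CV = √(exp(σ²)−1) = √(exp(0.1490)−1) = 0.401.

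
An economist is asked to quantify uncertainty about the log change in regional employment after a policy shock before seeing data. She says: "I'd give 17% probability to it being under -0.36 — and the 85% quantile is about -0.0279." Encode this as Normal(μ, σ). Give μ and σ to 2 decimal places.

For Normal(μ,σ), the p-quantile is μ + z_p·σ. Here z_{0.17} = -0.9542, z_{0.85} = 1.036.
So -0.36 = μ − 0.9542σ and -0.0279 = μ + 1.036σ.
Subtracting: σ = (-0.0279 − -0.36)/(1.036 − (-0.9542)) = 0.17.
Then μ = -0.36 − (-0.9542)·0.17 = -0.20.

μ = -0.20, σ = 0.17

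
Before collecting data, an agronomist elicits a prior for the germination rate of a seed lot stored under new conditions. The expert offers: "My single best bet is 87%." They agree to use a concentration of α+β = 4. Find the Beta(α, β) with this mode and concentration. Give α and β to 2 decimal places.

For α,β > 1 the Beta mode is (α−1)/(α+β−2). With α+β = 4, the mode is (α−1)/2.
Set (α−1)/2 = 0.87 → α = 1 + 0.87·2 = 2.74.
β = 4 − α = 1.26.

α = 2.74, β = 1.26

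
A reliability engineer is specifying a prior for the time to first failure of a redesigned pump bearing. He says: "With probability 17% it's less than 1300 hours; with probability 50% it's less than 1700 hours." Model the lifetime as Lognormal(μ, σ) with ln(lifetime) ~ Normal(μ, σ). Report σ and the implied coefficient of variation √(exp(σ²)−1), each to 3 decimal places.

σ ≈ 0.281, CV ≈ 0.287

If T ~ Lognormal(μ,σ) then ln T ~ Normal(μ,σ), so the p-quantile of ln T is μ + z_p·σ.
ln(1300) = 7.17 and ln(1700) = 7.438; z_{0.17} = -0.9542, z_{0.5} = 0.
σ = (7.438 − 7.17)/(0 − (-0.9542)) = 0.281.
μ = 7.17 − (-0.9542)·0.281 = 7.438.
CV = √(exp(σ²)−1) = √(exp(0.0790)−1) = 0.287.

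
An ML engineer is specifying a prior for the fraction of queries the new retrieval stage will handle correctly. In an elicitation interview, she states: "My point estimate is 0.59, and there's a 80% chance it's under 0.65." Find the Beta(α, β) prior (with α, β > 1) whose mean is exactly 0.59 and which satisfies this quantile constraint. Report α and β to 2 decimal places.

With mean 0.59 fixed, write α = 0.59s, β = 0.41s where s = α+β.
Need P(θ < 0.65) = 0.8 under Beta(0.59s, 0.41s). Normal approximation: (q−m)/√(m(1−m)/s) ≈ z_{0.8} = 0.842, so s ≈ 0.59·0.41·(0.842)²/(0.65−0.59)² = 47.6.
At s = 47.6: P(θ<0.65) ≈ 0.798. Adjusting to match 0.8 gives s ≈ 48.25.
So α = 0.59·48.25 ≈ 28.47, β = 0.41·48.25 ≈ 19.78.

α ≈ 28.47, β ≈ 19.78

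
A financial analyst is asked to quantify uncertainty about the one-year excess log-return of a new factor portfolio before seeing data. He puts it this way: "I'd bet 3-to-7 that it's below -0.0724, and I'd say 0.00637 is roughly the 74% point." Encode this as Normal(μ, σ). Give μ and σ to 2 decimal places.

μ = -0.04, σ = 0.07

For Normal(μ,σ), the p-quantile is μ + z_p·σ. Here z_{0.3} = -0.5244, z_{0.74} = 0.6433.
So -0.0724 = μ − 0.5244σ and 0.00637 = μ + 0.6433σ.
Subtracting: σ = (0.00637 − -0.0724)/(0.6433 − (-0.5244)) = 0.07.
Then μ = -0.0724 − (-0.5244)·0.07 = -0.04.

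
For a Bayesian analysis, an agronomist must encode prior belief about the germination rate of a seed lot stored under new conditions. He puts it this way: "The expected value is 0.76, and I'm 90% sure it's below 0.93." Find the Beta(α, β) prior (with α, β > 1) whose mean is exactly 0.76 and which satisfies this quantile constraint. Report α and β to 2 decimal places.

With mean 0.76 fixed, write α = 0.76s, β = 0.24s where s = α+β.
Need P(θ < 0.93) = 0.9 under Beta(0.76s, 0.24s). Normal approximation: (q−m)/√(m(1−m)/s) ≈ z_{0.9} = 1.28, so s ≈ 0.76·0.24·(1.28)²/(0.93−0.76)² = 10.4.
At s = 10.4: P(θ<0.93) ≈ 0.939. Adjusting to match 0.9 gives s ≈ 7.69.
So α = 0.76·7.69 ≈ 5.84, β = 0.24·7.69 ≈ 1.85.

α ≈ 5.84, β ≈ 1.85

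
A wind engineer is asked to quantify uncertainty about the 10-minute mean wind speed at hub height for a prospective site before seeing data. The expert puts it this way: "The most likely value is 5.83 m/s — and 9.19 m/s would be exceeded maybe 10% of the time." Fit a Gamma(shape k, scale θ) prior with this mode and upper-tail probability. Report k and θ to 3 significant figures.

k ≈ 10.1, θ ≈ 0.644

Gamma(k,θ) with k>1 has mode (k−1)θ, so θ = 5.83/(k−1).
Need P(X < 9.19) = 0.9 with θ tied to k this way. Start at k = 2, θ = 5.83: P(X<9.19) ≈ 0.467.
Too low — raise k to concentrate. Iterating converges to k ≈ 10.1.
Then θ = 5.83/(10.1−1) ≈ 0.644.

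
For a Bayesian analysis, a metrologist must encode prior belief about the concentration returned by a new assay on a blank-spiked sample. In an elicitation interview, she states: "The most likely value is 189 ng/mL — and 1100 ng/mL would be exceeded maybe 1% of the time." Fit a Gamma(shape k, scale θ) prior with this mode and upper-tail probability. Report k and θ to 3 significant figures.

k ≈ 2.21, θ ≈ 157

Gamma(k,θ) with k>1 has mode (k−1)θ, so θ = 189/(k−1).
Need P(X < 1100) = 0.99 with θ tied to k this way. Start at k = 2, θ = 189: P(X<1100) ≈ 0.980.
Too low — raise k to concentrate. Iterating converges to k ≈ 2.21.
Then θ = 189/(2.21−1) ≈ 157.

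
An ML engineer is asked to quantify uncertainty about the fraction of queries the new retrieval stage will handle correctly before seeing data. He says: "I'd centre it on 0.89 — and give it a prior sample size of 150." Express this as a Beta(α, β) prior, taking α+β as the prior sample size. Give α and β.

α = 133.5, β = 16.5

Under the effective-sample-size interpretation, Beta(α, β) has prior mean α/(α+β) and prior sample size α+β.
So α+β = 150 and α/(α+β) = 0.89, giving α = 0.89·150 = 133.5 and β = 150 − 133.5 = 16.5.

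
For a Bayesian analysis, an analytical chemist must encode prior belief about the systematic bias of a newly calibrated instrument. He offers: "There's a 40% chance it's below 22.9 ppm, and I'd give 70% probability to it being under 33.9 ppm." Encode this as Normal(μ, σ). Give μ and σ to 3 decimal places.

For Normal(μ,σ), the p-quantile is μ + z_p·σ. Here z_{0.4} = -0.2533, z_{0.7} = 0.5244.
So 22.9 = μ − 0.2533σ and 33.9 = μ + 0.5244σ.
Subtracting: σ = (33.9 − 22.9)/(0.5244 − (-0.2533)) = 14.143.
Then μ = 22.9 − (-0.2533)·14.143 = 26.483.

μ = 26.483, σ = 14.143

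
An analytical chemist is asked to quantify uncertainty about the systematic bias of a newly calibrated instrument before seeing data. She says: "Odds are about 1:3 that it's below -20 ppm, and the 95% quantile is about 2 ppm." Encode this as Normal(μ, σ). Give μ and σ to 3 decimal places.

μ = -13.602, σ = 9.485

For Normal(μ,σ), the p-quantile is μ + z_p·σ. Here z_{0.25} = -0.6745, z_{0.95} = 1.645.
So -20 = μ − 0.6745σ and 2 = μ + 1.645σ.
Subtracting: σ = (2 − -20)/(1.645 − (-0.6745)) = 9.485.
Then μ = -20 − (-0.6745)·9.485 = -13.602.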